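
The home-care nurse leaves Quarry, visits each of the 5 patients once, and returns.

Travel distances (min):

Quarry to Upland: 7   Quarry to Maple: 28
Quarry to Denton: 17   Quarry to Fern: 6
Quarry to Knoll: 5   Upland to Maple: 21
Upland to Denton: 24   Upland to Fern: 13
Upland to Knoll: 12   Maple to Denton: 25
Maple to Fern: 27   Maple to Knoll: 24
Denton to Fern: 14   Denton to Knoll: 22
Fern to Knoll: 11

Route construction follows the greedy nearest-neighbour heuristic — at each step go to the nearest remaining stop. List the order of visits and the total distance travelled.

92 min along Quarry → Knoll → Fern → Upland → Maple → Denton → Quarry.

Quarry → [Knoll:5 / Fern:6 / Upland:7 / Denton:17 / Maple:28] → Knoll (5)
Knoll → [Fern:11 / Upland:12 / Denton:22 / Maple:24] → Fern (11)
Fern → [Upland:13 / Denton:14 / Maple:27] → Upland (13)
Upland → [Maple:21 / Denton:24] → Maple (21)
Maple → [Denton:25] → Denton (25)
Return Denton→Quarry: 17.
Total = 5 + 11 + 13 + 21 + 25 + 17 = 92.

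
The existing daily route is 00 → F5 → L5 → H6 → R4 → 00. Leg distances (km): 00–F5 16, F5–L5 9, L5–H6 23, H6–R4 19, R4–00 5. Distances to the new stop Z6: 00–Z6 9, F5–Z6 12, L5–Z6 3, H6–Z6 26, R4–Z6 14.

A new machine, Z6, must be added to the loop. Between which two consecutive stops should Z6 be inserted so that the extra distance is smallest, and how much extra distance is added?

+5 km — insert Z6 between 00 and F5.

Insertion cost between consecutive stops i–j is d(i,Z6) + d(Z6,j) − d(i,j):
  between 00 and F5: 9 + 12 − 16 = 5
  between F5 and L5: 12 + 3 − 9 = 6
  between L5 and H6: 3 + 26 − 23 = 6
  between H6 and R4: 26 + 14 − 19 = 21
  between R4 and 00: 14 + 9 − 5 = 18
Cheapest insertion is between 00 and F5, adding 5.
New total = 72 + 5 = 77.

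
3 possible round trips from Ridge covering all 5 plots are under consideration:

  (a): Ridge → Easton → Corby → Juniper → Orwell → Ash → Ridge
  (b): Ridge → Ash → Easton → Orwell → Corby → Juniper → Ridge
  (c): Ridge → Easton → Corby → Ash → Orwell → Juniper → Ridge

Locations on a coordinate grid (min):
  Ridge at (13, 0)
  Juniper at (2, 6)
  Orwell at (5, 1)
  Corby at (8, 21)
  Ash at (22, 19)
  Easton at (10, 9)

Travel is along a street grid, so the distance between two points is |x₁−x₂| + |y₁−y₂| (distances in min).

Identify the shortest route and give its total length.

Shortest is (c), total 102 min.

(a): 12 + 14 + 21 + 8 + 35 + 28 = 118
(b): 28 + 22 + 13 + 23 + 21 + 17 = 124
(c): 12 + 14 + 16 + 35 + 8 + 17 = 102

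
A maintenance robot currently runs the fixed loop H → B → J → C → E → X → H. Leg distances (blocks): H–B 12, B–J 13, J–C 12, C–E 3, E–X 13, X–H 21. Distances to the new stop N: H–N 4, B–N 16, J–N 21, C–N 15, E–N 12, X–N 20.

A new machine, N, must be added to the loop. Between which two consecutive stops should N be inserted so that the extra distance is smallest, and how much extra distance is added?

Minimum extra distance: 3 blocks, inserting N between X and H.

Insertion cost between consecutive stops i–j is d(i,N) + d(N,j) − d(i,j):
  between H and B: 4 + 16 − 12 = 8
  between B and J: 16 + 21 − 13 = 24
  between J and C: 21 + 15 − 12 = 24
  between C and E: 15 + 12 − 3 = 24
  between E and X: 12 + 20 − 13 = 19
  between X and H: 20 + 4 − 21 = 3
Cheapest insertion is between X and H, adding 3.
New total = 74 + 3 = 77.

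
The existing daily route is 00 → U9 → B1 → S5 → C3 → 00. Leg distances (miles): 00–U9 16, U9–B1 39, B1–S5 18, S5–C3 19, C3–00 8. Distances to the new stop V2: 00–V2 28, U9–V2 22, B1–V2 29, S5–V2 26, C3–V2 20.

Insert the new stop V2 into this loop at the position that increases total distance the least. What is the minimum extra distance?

+12 miles — insert V2 between U9 and B1.

Insertion cost between consecutive stops i–j is d(i,V2) + d(V2,j) − d(i,j):
  between 00 and U9: 28 + 22 − 16 = 34
  between U9 and B1: 22 + 29 − 39 = 12
  between B1 and S5: 29 + 26 − 18 = 37
  between S5 and C3: 26 + 20 − 19 = 27
  between C3 and 00: 20 + 28 − 8 = 40
Cheapest insertion is between U9 and B1, adding 12.
New total = 100 + 12 = 112.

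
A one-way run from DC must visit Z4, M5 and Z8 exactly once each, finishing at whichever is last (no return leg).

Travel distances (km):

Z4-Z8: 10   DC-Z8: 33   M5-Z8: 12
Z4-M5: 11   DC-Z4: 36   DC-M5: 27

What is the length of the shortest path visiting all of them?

48 km — the minimum one-way total.

There are 3! = 6 possible orderings.
DC → Z4 → M5 → Z8: 36+11+12 = 59
DC → Z4 → Z8 → M5: 36+10+12 = 58
DC → M5 → Z4 → Z8: 27+11+10 = 48
DC → M5 → Z8 → Z4: 27+12+10 = 49
DC → Z8 → Z4 → M5: 33+10+11 = 54
DC → Z8 → M5 → Z4: 33+12+11 = 56
The minimum is 48.
One shortest path: DC → M5 → Z4 → Z8.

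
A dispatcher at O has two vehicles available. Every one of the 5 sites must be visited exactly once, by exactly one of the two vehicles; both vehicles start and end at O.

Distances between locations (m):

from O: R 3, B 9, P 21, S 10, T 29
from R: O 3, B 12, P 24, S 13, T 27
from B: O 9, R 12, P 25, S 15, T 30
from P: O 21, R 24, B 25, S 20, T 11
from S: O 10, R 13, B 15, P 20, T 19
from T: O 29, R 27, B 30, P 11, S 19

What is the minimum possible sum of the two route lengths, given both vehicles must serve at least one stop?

80 m — the smallest possible combined total.

Check every non-empty split of the stops between the two vehicles; for each half take its own optimal tour:
  {R} + {B, P, S, T}: 6 + 74 = 80
  {B} + {R, P, S, T}: 18 + 67 = 85
  {R, B} + {P, S, T}: 24 + 61 = 85
  {P} + {R, B, S, T}: 42 + 73 = 115
  {R, P} + {B, S, T}: 48 + 68 = 116
  {B, P} + {R, S, T}: 55 + 59 = 114
  … (15 splits in total)
Best: vehicle 1 O → R → O = 6; vehicle 2 O → B → P → T → S → O = 74; combined 80.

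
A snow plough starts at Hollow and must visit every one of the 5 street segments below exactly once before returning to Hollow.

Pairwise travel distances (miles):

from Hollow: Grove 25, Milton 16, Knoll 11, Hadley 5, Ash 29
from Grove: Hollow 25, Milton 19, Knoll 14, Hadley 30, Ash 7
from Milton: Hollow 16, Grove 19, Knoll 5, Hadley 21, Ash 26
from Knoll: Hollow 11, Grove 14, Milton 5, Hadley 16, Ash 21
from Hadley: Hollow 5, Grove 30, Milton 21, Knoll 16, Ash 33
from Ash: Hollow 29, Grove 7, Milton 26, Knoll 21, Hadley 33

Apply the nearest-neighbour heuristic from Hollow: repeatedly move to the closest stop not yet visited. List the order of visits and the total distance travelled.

At Hollow the remaining stops are Hadley 5, Knoll 11, Milton 16, Grove 25, Ash 29; go to Hadley.
At Hadley the remaining stops are Knoll 16, Milton 21, Grove 30, Ash 33; go to Knoll.
At Knoll the remaining stops are Milton 5, Grove 14, Ash 21; go to Milton.
At Milton the remaining stops are Grove 19, Ash 26; go to Grove.
At Grove the remaining stops are Ash 7; go to Ash.
Return Ash→Hollow: 29.
Total = 5 + 16 + 5 + 19 + 7 + 29 = 81.

Total distance 81 miles via the nearest-neighbour route Hollow → Hadley → Knoll → Milton → Grove → Ash → Hollow.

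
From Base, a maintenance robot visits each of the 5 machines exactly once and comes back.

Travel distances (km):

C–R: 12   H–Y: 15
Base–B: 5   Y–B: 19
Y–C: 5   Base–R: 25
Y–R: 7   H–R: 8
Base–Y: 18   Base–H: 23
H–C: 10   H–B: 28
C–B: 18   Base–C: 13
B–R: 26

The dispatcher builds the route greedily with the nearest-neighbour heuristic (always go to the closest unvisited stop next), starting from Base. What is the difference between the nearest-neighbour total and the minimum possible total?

From Base: B=5, C=13, Y=18, H=23, R=25 → choose B (5).
From B: C=18, Y=19, R=26, H=28 → choose C (18).
From C: Y=5, H=10, R=12 → choose Y (5).
From Y: R=7, H=15 → choose R (7).
From R: H=8 → choose H (8).
NN route Base → B → C → Y → R → H → Base costs 66.
Optimal: Base → C → H → R → Y → B → Base costs 62 (by enumerating all 60 distinct tours).
Excess = 66 − 62 = 4.

4 km longer than the optimal tour.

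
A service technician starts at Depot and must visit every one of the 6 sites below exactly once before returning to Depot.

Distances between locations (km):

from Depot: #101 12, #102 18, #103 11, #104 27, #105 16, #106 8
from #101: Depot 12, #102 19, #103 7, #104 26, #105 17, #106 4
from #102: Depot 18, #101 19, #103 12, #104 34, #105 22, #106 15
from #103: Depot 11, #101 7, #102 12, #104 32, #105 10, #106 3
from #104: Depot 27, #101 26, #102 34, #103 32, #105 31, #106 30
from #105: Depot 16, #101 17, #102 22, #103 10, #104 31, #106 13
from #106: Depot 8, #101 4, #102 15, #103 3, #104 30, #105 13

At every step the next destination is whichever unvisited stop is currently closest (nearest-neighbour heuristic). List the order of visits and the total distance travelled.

Depot → [#106:8 / #103:11 / #101:12 / #105:16 / #102:18 / #104:27] → #106 (8)
#106 → [#103:3 / #101:4 / #105:13 / #102:15 / #104:30] → #103 (3)
#103 → [#101:7 / #105:10 / #102:12 / #104:32] → #101 (7)
#101 → [#105:17 / #102:19 / #104:26] → #105 (17)
#105 → [#102:22 / #104:31] → #102 (22)
#102 → [#104:34] → #104 (34)
Return #104→Depot: 27.
Total = 8 + 3 + 7 + 17 + 22 + 34 + 27 = 118.

Total distance 118 km via the nearest-neighbour route Depot → #106 → #103 → #101 → #105 → #102 → #104 → Depot.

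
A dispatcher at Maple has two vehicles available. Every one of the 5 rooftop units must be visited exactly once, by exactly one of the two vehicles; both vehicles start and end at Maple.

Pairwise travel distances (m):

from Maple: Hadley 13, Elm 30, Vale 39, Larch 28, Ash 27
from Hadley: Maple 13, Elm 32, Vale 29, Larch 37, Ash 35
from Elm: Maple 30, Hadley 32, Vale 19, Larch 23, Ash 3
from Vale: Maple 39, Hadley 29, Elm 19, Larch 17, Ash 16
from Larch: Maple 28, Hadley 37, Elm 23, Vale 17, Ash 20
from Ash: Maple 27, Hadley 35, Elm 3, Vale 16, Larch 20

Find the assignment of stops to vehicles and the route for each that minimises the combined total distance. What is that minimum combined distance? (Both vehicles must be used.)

Minimum combined distance: 120 m.

Check every non-empty split of the stops between the two vehicles; for each half take its own optimal tour:
  {Hadley} + {Elm, Vale, Larch, Ash}: 26 + 94 = 120
  {Elm} + {Hadley, Vale, Larch, Ash}: 60 + 106 = 166
  {Hadley, Elm} + {Vale, Larch, Ash}: 75 + 88 = 163
  {Vale} + {Hadley, Elm, Larch, Ash}: 78 + 96 = 174
  {Hadley, Vale} + {Elm, Larch, Ash}: 81 + 81 = 162
  {Elm, Vale} + {Hadley, Larch, Ash}: 88 + 96 = 184
  … (15 splits in total)
Best: vehicle 1 Maple → Hadley → Maple = 26; vehicle 2 Maple → Elm → Ash → Vale → Larch → Maple = 94; combined 120.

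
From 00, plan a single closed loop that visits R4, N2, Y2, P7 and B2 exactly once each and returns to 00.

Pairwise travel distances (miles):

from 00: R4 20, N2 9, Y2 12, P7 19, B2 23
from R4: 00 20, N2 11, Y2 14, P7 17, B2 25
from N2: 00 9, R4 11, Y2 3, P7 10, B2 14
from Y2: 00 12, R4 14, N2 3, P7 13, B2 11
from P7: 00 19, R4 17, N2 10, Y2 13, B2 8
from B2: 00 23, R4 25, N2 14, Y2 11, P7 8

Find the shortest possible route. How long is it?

There are 60 distinct closed tours to check (reversals are equivalent).
00→R4→N2→Y2→P7→B2→00: 20+11+3+13+8+23 = 78
00→R4→N2→Y2→B2→P7→00: 20+11+3+11+8+19 = 72
00→R4→N2→P7→Y2→B2→00: 20+11+10+13+11+23 = 88
00→R4→N2→P7→B2→Y2→00: 20+11+10+8+11+12 = 72
00→R4→N2→B2→Y2→P7→00: 20+11+14+11+13+19 = 88
00→R4→N2→B2→P7→Y2→00: 20+11+14+8+13+12 = 78
00→R4→Y2→N2→P7→B2→00: 20+14+3+10+8+23 = 78
00→R4→Y2→N2→B2→P7→00: 20+14+3+14+8+19 = 78
00→R4→Y2→P7→N2→B2→00: 20+14+13+10+14+23 = 94
00→R4→Y2→P7→B2→N2→00: 20+14+13+8+14+9 = 78
00→R4→Y2→B2→N2→P7→00: 20+14+11+14+10+19 = 88
00→R4→Y2→B2→P7→N2→00: 20+14+11+8+10+9 = 72
00→R4→P7→N2→Y2→B2→00: 20+17+10+3+11+23 = 84
00→R4→P7→N2→B2→Y2→00: 20+17+10+14+11+12 = 84
… (46 more)
00→R4→P7→B2→Y2→N2→00: 20+17+8+11+3+9 = 68  ← best
The minimum is 68.
One optimal route: 00 → R4 → P7 → B2 → Y2 → N2 → 00 (or its reverse).

68 miles — the shortest possible round trip.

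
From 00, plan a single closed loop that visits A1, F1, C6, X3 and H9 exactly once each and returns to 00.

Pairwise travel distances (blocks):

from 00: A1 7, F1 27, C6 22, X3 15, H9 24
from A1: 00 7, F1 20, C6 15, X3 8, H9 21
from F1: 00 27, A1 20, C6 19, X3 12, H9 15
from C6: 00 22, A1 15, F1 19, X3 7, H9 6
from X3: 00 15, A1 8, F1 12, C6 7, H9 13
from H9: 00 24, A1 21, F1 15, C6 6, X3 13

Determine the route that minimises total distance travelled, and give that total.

00 → A1 → F1 → C6 → X3 → H9 → 00: 7+20+19+7+13+24 = 90
00 → A1 → F1 → C6 → H9 → X3 → 00: 7+20+19+6+13+15 = 80
00 → A1 → F1 → X3 → C6 → H9 → 00: 7+20+12+7+6+24 = 76
00 → A1 → F1 → X3 → H9 → C6 → 00: 7+20+12+13+6+22 = 80
00 → A1 → F1 → H9 → C6 → X3 → 00: 7+20+15+6+7+15 = 70
00 → A1 → F1 → H9 → X3 → C6 → 00: 7+20+15+13+7+22 = 84
00 → A1 → C6 → F1 → X3 → H9 → 00: 7+15+19+12+13+24 = 90
00 → A1 → C6 → F1 → H9 → X3 → 00: 7+15+19+15+13+15 = 84
00 → A1 → C6 → X3 → F1 → H9 → 00: 7+15+7+12+15+24 = 80
00 → A1 → C6 → X3 → H9 → F1 → 00: 7+15+7+13+15+27 = 84
00 → A1 → C6 → H9 → F1 → X3 → 00: 7+15+6+15+12+15 = 70
00 → A1 → C6 → H9 → X3 → F1 → 00: 7+15+6+13+12+27 = 80
00 → A1 → X3 → F1 → C6 → H9 → 00: 7+8+12+19+6+24 = 76
00 → A1 → X3 → F1 → H9 → C6 → 00: 7+8+12+15+6+22 = 70
… (46 more)
The minimum is 70.
One optimal route: 00 → A1 → F1 → H9 → C6 → X3 → 00 (or its reverse).

Minimum total distance: 70 blocks.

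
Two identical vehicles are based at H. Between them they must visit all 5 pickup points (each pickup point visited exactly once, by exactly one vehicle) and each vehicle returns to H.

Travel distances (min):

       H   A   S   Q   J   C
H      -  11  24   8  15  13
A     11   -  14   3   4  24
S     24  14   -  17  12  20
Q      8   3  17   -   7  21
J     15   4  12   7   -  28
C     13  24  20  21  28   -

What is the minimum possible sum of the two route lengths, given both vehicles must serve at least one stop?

76 min — the smallest possible combined total.

Try each way of splitting the stops between the two vehicles (each non-empty) and, for each split, find the best tour for each vehicle:
  {A} + {S, Q, J, C}: 22 + 60 = 82
  {S} + {A, Q, J, C}: 48 + 56 = 104
  {A, S} + {Q, J, C}: 49 + 56 = 105
  {Q} + {A, S, J, C}: 16 + 60 = 76
  {A, Q} + {S, J, C}: 22 + 60 = 82
  {S, Q} + {A, J, C}: 49 + 56 = 105
  … (15 splits in total)
Best: vehicle 1 H → Q → H = 16; vehicle 2 H → A → J → S → C → H = 60; combined 76.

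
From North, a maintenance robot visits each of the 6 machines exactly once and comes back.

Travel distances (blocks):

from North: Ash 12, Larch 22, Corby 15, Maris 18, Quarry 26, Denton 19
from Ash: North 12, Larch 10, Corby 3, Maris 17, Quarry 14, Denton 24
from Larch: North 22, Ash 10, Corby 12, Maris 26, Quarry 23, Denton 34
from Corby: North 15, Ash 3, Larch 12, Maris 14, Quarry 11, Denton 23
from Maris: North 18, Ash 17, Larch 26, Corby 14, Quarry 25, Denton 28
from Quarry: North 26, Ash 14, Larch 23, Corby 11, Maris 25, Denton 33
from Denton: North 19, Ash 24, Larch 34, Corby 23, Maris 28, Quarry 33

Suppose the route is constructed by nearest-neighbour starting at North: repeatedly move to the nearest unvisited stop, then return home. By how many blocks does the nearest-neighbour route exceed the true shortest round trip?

The nearest-neighbour route is 5 blocks longer than optimal.

North: Ash=12, Corby=15, Maris=18, Denton=19, Larch=22, Quarry=26 ⇒ Ash
Ash: Corby=3, Larch=10, Quarry=14, Maris=17, Denton=24 ⇒ Corby
Corby: Quarry=11, Larch=12, Maris=14, Denton=23 ⇒ Quarry
Quarry: Larch=23, Maris=25, Denton=33 ⇒ Larch
Larch: Maris=26, Denton=34 ⇒ Maris
Maris: Denton=28 ⇒ Denton
NN route North → Ash → Corby → Quarry → Larch → Maris → Denton → North costs 122.
Optimal: North → Ash → Larch → Corby → Quarry → Maris → Denton → North costs 117 (by enumerating all 360 distinct tours).
Excess = 122 − 117 = 5.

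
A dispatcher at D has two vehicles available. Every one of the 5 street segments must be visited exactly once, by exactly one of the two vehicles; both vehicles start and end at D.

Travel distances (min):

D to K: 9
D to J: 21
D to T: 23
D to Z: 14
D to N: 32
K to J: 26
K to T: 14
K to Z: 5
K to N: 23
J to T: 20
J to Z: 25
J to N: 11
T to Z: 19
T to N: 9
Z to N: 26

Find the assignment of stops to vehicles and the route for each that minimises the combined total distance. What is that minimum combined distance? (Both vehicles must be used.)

Minimum combined distance: 92 min.

Check every non-empty split of the stops between the two vehicles; for each half take its own optimal tour:
  {K} + {J, T, Z, N}: 18 + 74 = 92
  {J} + {K, T, Z, N}: 42 + 72 = 114
  {K, J} + {T, Z, N}: 56 + 72 = 128
  {T} + {K, J, Z, N}: 46 + 72 = 118
  {K, T} + {J, Z, N}: 46 + 72 = 118
  {J, T} + {K, Z, N}: 64 + 72 = 136
  … (15 splits in total)
Best: vehicle 1 D → K → D = 18; vehicle 2 D → J → N → T → Z → D = 74; combined 92.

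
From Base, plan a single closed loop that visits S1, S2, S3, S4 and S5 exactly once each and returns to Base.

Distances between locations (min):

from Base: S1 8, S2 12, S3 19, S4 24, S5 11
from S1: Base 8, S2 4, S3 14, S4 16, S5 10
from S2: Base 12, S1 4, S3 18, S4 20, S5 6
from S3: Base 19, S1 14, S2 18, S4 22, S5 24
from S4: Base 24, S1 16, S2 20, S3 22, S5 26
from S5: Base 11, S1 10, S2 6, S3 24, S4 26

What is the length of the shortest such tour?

With 5 stops there are 5!/2 = 60 distinct round trips (a route and its reverse cost the same).
Base → S1 → S2 → S3 → S4 → S5 → Base: 8+4+18+22+26+11 = 89
Base → S1 → S2 → S3 → S5 → S4 → Base: 8+4+18+24+26+24 = 104
Base → S1 → S2 → S4 → S3 → S5 → Base: 8+4+20+22+24+11 = 89
Base → S1 → S2 → S4 → S5 → S3 → Base: 8+4+20+26+24+19 = 101
Base → S1 → S2 → S5 → S3 → S4 → Base: 8+4+6+24+22+24 = 88
Base → S1 → S2 → S5 → S4 → S3 → Base: 8+4+6+26+22+19 = 85
Base → S1 → S3 → S2 → S4 → S5 → Base: 8+14+18+20+26+11 = 97
Base → S1 → S3 → S2 → S5 → S4 → Base: 8+14+18+6+26+24 = 96
Base → S1 → S3 → S4 → S2 → S5 → Base: 8+14+22+20+6+11 = 81
Base → S1 → S3 → S4 → S5 → S2 → Base: 8+14+22+26+6+12 = 88
Base → S1 → S3 → S5 → S2 → S4 → Base: 8+14+24+6+20+24 = 96
Base → S1 → S3 → S5 → S4 → S2 → Base: 8+14+24+26+20+12 = 104
Base → S1 → S4 → S2 → S3 → S5 → Base: 8+16+20+18+24+11 = 97
Base → S1 → S4 → S2 → S5 → S3 → Base: 8+16+20+6+24+19 = 93
… (46 more)
Base → S3 → S4 → S1 → S2 → S5 → Base: 19+22+16+4+6+11 = 78  ← best
The minimum is 78.
One optimal route: Base → S3 → S4 → S1 → S2 → S5 → Base (or its reverse).

Shortest round trip = 78 min.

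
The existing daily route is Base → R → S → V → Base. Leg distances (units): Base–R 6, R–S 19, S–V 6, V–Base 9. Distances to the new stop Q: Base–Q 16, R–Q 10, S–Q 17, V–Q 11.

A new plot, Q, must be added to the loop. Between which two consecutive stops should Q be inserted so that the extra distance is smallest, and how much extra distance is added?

Adding 8 by placing Q on the R–S leg.

Insertion cost between consecutive stops i–j is d(i,Q) + d(Q,j) − d(i,j):
  between Base and R: 16 + 10 − 6 = 20
  between R and S: 10 + 17 − 19 = 8
  between S and V: 17 + 11 − 6 = 22
  between V and Base: 11 + 16 − 9 = 18
Cheapest insertion is between R and S, adding 8.
New total = 40 + 8 = 48.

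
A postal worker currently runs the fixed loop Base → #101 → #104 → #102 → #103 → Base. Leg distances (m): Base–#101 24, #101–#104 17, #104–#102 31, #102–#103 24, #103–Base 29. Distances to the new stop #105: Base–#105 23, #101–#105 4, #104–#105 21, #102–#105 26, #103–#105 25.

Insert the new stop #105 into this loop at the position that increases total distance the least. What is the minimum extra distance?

Adding 3 m by placing #105 on the Base–#101 leg.

Insertion cost between consecutive stops i–j is d(i,#105) + d(#105,j) − d(i,j):
  between Base and #101: 23 + 4 − 24 = 3
  between #101 and #104: 4 + 21 − 17 = 8
  between #104 and #102: 21 + 26 − 31 = 16
  between #102 and #103: 26 + 25 − 24 = 27
  between #103 and Base: 25 + 23 − 29 = 19
Cheapest insertion is between Base and #101, adding 3.
New total = 125 + 3 = 128.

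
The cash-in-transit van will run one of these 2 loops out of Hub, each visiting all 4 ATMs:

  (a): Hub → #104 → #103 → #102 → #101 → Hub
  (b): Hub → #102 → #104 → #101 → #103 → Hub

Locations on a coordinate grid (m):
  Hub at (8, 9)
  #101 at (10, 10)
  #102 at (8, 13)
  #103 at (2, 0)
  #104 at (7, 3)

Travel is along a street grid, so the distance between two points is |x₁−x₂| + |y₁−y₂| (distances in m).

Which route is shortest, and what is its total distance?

(a): 7 + 8 + 19 + 5 + 3 = 42
(b): 4 + 11 + 10 + 18 + 15 = 58

42 m — (a) is the shortest.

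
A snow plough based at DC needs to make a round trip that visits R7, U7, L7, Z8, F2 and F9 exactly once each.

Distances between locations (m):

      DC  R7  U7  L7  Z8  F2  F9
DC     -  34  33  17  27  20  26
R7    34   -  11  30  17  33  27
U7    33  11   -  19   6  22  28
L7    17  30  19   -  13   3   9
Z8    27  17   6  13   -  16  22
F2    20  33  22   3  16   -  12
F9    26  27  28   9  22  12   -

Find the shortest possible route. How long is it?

103 m — the shortest possible round trip.

DC-R7-U7-L7-Z8-F2-F9-DC: 34+11+19+13+16+12+26 = 131
DC-R7-U7-L7-Z8-F9-F2-DC: 34+11+19+13+22+12+20 = 131
DC-R7-U7-L7-F2-Z8-F9-DC: 34+11+19+3+16+22+26 = 131
DC-R7-U7-L7-F2-F9-Z8-DC: 34+11+19+3+12+22+27 = 128
DC-R7-U7-L7-F9-Z8-F2-DC: 34+11+19+9+22+16+20 = 131
DC-R7-U7-L7-F9-F2-Z8-DC: 34+11+19+9+12+16+27 = 128
DC-R7-U7-Z8-L7-F2-F9-DC: 34+11+6+13+3+12+26 = 105
DC-R7-U7-Z8-L7-F9-F2-DC: 34+11+6+13+9+12+20 = 105
… (352 more)
DC-L7-F2-F9-R7-U7-Z8-DC: 17+3+12+27+11+6+27 = 103  ← best
The minimum is 103.
One optimal route: DC → L7 → F2 → F9 → R7 → U7 → Z8 → DC (or its reverse).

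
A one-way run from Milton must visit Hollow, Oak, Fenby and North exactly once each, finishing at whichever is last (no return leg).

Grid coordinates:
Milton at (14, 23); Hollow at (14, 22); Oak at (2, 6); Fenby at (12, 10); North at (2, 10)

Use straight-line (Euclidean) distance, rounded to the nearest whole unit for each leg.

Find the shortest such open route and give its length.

There are 4! = 24 possible orderings.
Milton → Hollow → Oak → Fenby → North: 1+20+11+10 = 42
Milton → Hollow → Oak → North → Fenby: 1+20+4+10 = 35
Milton → Hollow → Fenby → Oak → North: 1+12+11+4 = 28
Milton → Hollow → Fenby → North → Oak: 1+12+10+4 = 27
Milton → Hollow → North → Oak → Fenby: 1+17+4+11 = 33
Milton → Hollow → North → Fenby → Oak: 1+17+10+11 = 39
Milton → Oak → Hollow → Fenby → North: 21+20+12+10 = 63
Milton → Oak → Hollow → North → Fenby: 21+20+17+10 = 68
Milton → Oak → Fenby → Hollow → North: 21+11+12+17 = 61
Milton → Oak → Fenby → North → Hollow: 21+11+10+17 = 59
Milton → Oak → North → Hollow → Fenby: 21+4+17+12 = 54
Milton → Oak → North → Fenby → Hollow: 21+4+10+12 = 47
Milton → Fenby → Hollow → Oak → North: 13+12+20+4 = 49
Milton → Fenby → Hollow → North → Oak: 13+12+17+4 = 46
… (10 more)
The minimum is 27.
One shortest path: Milton → Hollow → Fenby → North → Oak.

Shortest open route: 27.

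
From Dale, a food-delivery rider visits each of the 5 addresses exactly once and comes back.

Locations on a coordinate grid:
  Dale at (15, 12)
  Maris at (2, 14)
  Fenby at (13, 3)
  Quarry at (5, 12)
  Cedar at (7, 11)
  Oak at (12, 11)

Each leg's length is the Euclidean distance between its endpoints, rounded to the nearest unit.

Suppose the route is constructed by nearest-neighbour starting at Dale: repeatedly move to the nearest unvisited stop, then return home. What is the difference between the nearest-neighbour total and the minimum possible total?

Dale: Oak=3, Cedar=8, Fenby=9, Quarry=10, Maris=13 ⇒ Oak
Oak: Cedar=5, Quarry=7, Fenby=8, Maris=10 ⇒ Cedar
Cedar: Quarry=2, Maris=6, Fenby=10 ⇒ Quarry
Quarry: Maris=4, Fenby=12 ⇒ Maris
Maris: Fenby=16 ⇒ Fenby
NN route Dale → Oak → Cedar → Quarry → Maris → Fenby → Dale costs 39.
Optimal: Dale → Fenby → Cedar → Quarry → Maris → Oak → Dale costs 38 (by enumerating all 60 distinct tours).
Excess = 39 − 38 = 1.

The nearest-neighbour route is 1 longer than optimal.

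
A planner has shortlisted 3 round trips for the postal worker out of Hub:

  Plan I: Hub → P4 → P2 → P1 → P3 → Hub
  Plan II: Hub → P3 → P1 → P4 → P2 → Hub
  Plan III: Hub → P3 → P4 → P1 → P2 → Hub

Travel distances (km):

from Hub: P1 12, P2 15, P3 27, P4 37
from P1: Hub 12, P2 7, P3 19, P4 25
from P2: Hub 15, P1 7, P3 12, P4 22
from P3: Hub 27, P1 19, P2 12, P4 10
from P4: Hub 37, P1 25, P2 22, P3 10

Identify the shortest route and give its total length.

Plan I: 37 + 22 + 7 + 19 + 27 = 112
Plan II: 27 + 19 + 25 + 22 + 15 = 108
Plan III: 27 + 10 + 25 + 7 + 15 = 84

Shortest is Plan III, total 84 km.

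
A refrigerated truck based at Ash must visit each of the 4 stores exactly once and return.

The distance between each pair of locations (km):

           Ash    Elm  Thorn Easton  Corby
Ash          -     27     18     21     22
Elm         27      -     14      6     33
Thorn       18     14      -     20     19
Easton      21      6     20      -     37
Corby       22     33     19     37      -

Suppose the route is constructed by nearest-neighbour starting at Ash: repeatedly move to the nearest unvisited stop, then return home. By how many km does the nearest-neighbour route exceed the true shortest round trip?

The nearest-neighbour route is 15 km longer than optimal.

From Ash: Thorn=18, Easton=21, Corby=22, Elm=27 → choose Thorn (18).
From Thorn: Elm=14, Corby=19, Easton=20 → choose Elm (14).
From Elm: Easton=6, Corby=33 → choose Easton (6).
From Easton: Corby=37 → choose Corby (37).
NN route Ash → Thorn → Elm → Easton → Corby → Ash costs 97.
Optimal: Ash → Easton → Elm → Thorn → Corby → Ash costs 82 (by enumerating all 12 distinct tours).
Excess = 97 − 82 = 15.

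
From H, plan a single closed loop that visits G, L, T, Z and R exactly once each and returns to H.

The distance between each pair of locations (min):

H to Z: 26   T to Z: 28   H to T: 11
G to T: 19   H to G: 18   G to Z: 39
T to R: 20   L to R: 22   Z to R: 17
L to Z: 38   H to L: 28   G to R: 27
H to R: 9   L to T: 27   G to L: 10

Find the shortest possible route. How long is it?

With 5 stops there are 5!/2 = 60 distinct round trips (a route and its reverse cost the same).
H-G-L-T-Z-R-H: 18+10+27+28+17+9 = 109
H-G-L-T-R-Z-H: 18+10+27+20+17+26 = 118
H-G-L-Z-T-R-H: 18+10+38+28+20+9 = 123
H-G-L-Z-R-T-H: 18+10+38+17+20+11 = 114
H-G-L-R-T-Z-H: 18+10+22+20+28+26 = 124
H-G-L-R-Z-T-H: 18+10+22+17+28+11 = 106
H-G-T-L-Z-R-H: 18+19+27+38+17+9 = 128
H-G-T-L-R-Z-H: 18+19+27+22+17+26 = 129
H-G-T-Z-L-R-H: 18+19+28+38+22+9 = 134
H-G-T-Z-R-L-H: 18+19+28+17+22+28 = 132
H-G-T-R-L-Z-H: 18+19+20+22+38+26 = 143
H-G-T-R-Z-L-H: 18+19+20+17+38+28 = 140
H-G-Z-L-T-R-H: 18+39+38+27+20+9 = 151
H-G-Z-L-R-T-H: 18+39+38+22+20+11 = 148
… (46 more)
H-T-G-L-Z-R-H: 11+19+10+38+17+9 = 104  ← best
The minimum is 104.
One optimal route: H → T → G → L → Z → R → H (or its reverse).

Shortest round trip = 104 min.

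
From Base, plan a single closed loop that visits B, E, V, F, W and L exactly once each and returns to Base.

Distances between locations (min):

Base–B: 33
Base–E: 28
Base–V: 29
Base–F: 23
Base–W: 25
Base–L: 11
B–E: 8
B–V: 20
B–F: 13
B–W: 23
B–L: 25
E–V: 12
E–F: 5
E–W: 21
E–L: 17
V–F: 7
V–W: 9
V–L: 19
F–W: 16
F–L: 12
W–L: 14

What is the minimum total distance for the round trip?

Shortest round trip = 87 min.

With 6 stops there are 6!/2 = 360 distinct round trips (a route and its reverse cost the same).
Base-B-E-V-F-W-L-Base: 33+8+12+7+16+14+11 = 101
Base-B-E-V-F-L-W-Base: 33+8+12+7+12+14+25 = 111
Base-B-E-V-W-F-L-Base: 33+8+12+9+16+12+11 = 101
Base-B-E-V-W-L-F-Base: 33+8+12+9+14+12+23 = 111
Base-B-E-V-L-F-W-Base: 33+8+12+19+12+16+25 = 125
Base-B-E-V-L-W-F-Base: 33+8+12+19+14+16+23 = 125
Base-B-E-F-V-W-L-Base: 33+8+5+7+9+14+11 = 87
Base-B-E-F-V-L-W-Base: 33+8+5+7+19+14+25 = 111
… (352 more)
The minimum is 87.
One optimal route: Base → B → E → F → V → W → L → Base (or its reverse).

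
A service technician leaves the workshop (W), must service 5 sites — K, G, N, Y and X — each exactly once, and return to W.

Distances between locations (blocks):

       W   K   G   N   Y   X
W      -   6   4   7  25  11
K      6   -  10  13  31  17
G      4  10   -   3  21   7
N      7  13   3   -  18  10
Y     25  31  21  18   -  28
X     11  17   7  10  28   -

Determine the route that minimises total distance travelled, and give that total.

W → K → G → N → Y → X → W: 6+10+3+18+28+11 = 76
W → K → G → N → X → Y → W: 6+10+3+10+28+25 = 82
W → K → G → Y → N → X → W: 6+10+21+18+10+11 = 76
W → K → G → Y → X → N → W: 6+10+21+28+10+7 = 82
W → K → G → X → N → Y → W: 6+10+7+10+18+25 = 76
W → K → G → X → Y → N → W: 6+10+7+28+18+7 = 76
W → K → N → G → Y → X → W: 6+13+3+21+28+11 = 82
W → K → N → G → X → Y → W: 6+13+3+7+28+25 = 82
W → K → N → Y → G → X → W: 6+13+18+21+7+11 = 76
W → K → N → Y → X → G → W: 6+13+18+28+7+4 = 76
W → K → N → X → G → Y → W: 6+13+10+7+21+25 = 82
W → K → N → X → Y → G → W: 6+13+10+28+21+4 = 82
W → K → Y → G → N → X → W: 6+31+21+3+10+11 = 82
W → K → Y → G → X → N → W: 6+31+21+7+10+7 = 82
… (46 more)
The minimum is 76.
One optimal route: W → K → G → N → Y → X → W (or its reverse).

Minimum total distance: 76 blocks.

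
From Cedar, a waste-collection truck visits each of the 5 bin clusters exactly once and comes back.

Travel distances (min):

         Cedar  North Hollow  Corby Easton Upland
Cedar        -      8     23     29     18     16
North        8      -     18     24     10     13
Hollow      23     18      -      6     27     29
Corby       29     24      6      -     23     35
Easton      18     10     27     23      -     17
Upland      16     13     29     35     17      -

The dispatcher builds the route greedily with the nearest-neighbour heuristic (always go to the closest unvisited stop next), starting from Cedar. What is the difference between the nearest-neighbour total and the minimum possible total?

The nearest-neighbour route is 11 min longer than optimal.

Cedar: North=8, Upland=16, Easton=18, Hollow=23, Corby=29 ⇒ North
North: Easton=10, Upland=13, Hollow=18, Corby=24 ⇒ Easton
Easton: Upland=17, Corby=23, Hollow=27 ⇒ Upland
Upland: Hollow=29, Corby=35 ⇒ Hollow
Hollow: Corby=6 ⇒ Corby
NN route Cedar → North → Easton → Upland → Hollow → Corby → Cedar costs 99.
Optimal: Cedar → North → Hollow → Corby → Easton → Upland → Cedar costs 88 (by enumerating all 60 distinct tours).
Excess = 99 − 88 = 11.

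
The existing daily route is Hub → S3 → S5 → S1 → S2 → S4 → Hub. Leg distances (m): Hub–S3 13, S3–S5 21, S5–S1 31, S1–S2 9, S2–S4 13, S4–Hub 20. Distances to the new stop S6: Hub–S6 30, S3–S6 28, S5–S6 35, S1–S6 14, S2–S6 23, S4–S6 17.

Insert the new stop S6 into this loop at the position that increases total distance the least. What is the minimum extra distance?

Adding 18 m by placing S6 on the S5–S1 leg.

Insertion cost between consecutive stops i–j is d(i,S6) + d(S6,j) − d(i,j):
  between Hub and S3: 30 + 28 − 13 = 45
  between S3 and S5: 28 + 35 − 21 = 42
  between S5 and S1: 35 + 14 − 31 = 18
  between S1 and S2: 14 + 23 − 9 = 28
  between S2 and S4: 23 + 17 − 13 = 27
  between S4 and Hub: 17 + 30 − 20 = 27
Cheapest insertion is between S5 and S1, adding 18.
New total = 107 + 18 = 125.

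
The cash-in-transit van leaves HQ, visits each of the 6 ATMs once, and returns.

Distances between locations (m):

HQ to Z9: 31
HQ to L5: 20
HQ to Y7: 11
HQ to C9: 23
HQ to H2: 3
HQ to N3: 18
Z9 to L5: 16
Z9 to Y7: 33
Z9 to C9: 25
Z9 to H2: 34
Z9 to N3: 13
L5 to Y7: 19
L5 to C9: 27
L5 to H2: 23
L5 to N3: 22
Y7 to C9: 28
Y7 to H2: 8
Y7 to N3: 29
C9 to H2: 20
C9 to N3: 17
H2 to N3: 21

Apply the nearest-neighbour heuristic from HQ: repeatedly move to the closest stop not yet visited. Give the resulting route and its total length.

HQ → [H2:3 / Y7:11 / N3:18 / L5:20 / C9:23 / Z9:31] → H2 (3)
H2 → [Y7:8 / C9:20 / N3:21 / L5:23 / Z9:34] → Y7 (8)
Y7 → [L5:19 / C9:28 / N3:29 / Z9:33] → L5 (19)
L5 → [Z9:16 / N3:22 / C9:27] → Z9 (16)
Z9 → [N3:13 / C9:25] → N3 (13)
N3 → [C9:17] → C9 (17)
Return C9→HQ: 23.
Total = 3 + 8 + 19 + 16 + 13 + 17 + 23 = 99.

99 m along HQ → H2 → Y7 → L5 → Z9 → N3 → C9 → HQ.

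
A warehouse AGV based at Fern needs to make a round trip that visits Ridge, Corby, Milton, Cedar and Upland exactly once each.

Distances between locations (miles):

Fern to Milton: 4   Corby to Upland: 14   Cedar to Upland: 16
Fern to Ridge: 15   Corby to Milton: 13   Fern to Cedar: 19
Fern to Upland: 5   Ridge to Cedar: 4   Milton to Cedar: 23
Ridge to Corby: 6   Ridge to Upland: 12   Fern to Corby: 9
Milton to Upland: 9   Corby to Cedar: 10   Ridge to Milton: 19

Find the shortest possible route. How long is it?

With 5 stops there are 5!/2 = 60 distinct round trips (a route and its reverse cost the same).
Fern-Ridge-Corby-Milton-Cedar-Upland-Fern: 15+6+13+23+16+5 = 78
Fern-Ridge-Corby-Milton-Upland-Cedar-Fern: 15+6+13+9+16+19 = 78
Fern-Ridge-Corby-Cedar-Milton-Upland-Fern: 15+6+10+23+9+5 = 68
Fern-Ridge-Corby-Cedar-Upland-Milton-Fern: 15+6+10+16+9+4 = 60
Fern-Ridge-Corby-Upland-Milton-Cedar-Fern: 15+6+14+9+23+19 = 86
Fern-Ridge-Corby-Upland-Cedar-Milton-Fern: 15+6+14+16+23+4 = 78
Fern-Ridge-Milton-Corby-Cedar-Upland-Fern: 15+19+13+10+16+5 = 78
Fern-Ridge-Milton-Corby-Upland-Cedar-Fern: 15+19+13+14+16+19 = 96
Fern-Ridge-Milton-Cedar-Corby-Upland-Fern: 15+19+23+10+14+5 = 86
Fern-Ridge-Milton-Cedar-Upland-Corby-Fern: 15+19+23+16+14+9 = 96
Fern-Ridge-Milton-Upland-Corby-Cedar-Fern: 15+19+9+14+10+19 = 86
Fern-Ridge-Milton-Upland-Cedar-Corby-Fern: 15+19+9+16+10+9 = 78
Fern-Ridge-Cedar-Corby-Milton-Upland-Fern: 15+4+10+13+9+5 = 56
Fern-Ridge-Cedar-Corby-Upland-Milton-Fern: 15+4+10+14+9+4 = 56
… (46 more)
Fern-Corby-Ridge-Cedar-Upland-Milton-Fern: 9+6+4+16+9+4 = 48  ← best
The minimum is 48.
One optimal route: Fern → Corby → Ridge → Cedar → Upland → Milton → Fern (or its reverse).

Minimum total distance: 48 miles.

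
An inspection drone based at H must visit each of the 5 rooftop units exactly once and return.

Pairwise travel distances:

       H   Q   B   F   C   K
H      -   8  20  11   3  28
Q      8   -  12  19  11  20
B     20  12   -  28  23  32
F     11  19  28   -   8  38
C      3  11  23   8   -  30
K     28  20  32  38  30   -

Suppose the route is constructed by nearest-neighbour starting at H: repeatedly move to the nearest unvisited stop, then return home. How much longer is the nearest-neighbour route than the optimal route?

The nearest-neighbour route is 3 longer than optimal.

H: C=3, Q=8, F=11, B=20, K=28 ⇒ C
C: F=8, Q=11, B=23, K=30 ⇒ F
F: Q=19, B=28, K=38 ⇒ Q
Q: B=12, K=20 ⇒ B
B: K=32 ⇒ K
NN route H → C → F → Q → B → K → H costs 102.
Optimal: H → Q → K → B → F → C → H costs 99 (by enumerating all 60 distinct tours).
Excess = 102 − 99 = 3.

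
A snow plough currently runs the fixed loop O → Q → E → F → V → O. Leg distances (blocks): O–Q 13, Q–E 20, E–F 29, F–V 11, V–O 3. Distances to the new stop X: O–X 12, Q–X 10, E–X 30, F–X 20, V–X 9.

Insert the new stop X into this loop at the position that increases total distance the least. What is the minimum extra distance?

+9 blocks — insert X between O and Q.

Insertion cost between consecutive stops i–j is d(i,X) + d(X,j) − d(i,j):
  between O and Q: 12 + 10 − 13 = 9
  between Q and E: 10 + 30 − 20 = 20
  between E and F: 30 + 20 − 29 = 21
  between F and V: 20 + 9 − 11 = 18
  between V and O: 9 + 12 − 3 = 18
Cheapest insertion is between O and Q, adding 9.
New total = 76 + 9 = 85.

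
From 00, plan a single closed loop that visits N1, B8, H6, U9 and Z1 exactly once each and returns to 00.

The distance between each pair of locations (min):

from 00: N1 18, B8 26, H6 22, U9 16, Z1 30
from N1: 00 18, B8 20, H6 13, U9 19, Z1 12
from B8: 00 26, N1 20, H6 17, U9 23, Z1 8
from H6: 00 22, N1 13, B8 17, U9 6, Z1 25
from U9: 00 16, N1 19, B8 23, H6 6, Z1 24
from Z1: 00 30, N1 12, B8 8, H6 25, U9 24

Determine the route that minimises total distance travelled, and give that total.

Shortest round trip = 77 min.

00-N1-B8-H6-U9-Z1-00: 18+20+17+6+24+30 = 115
00-N1-B8-H6-Z1-U9-00: 18+20+17+25+24+16 = 120
00-N1-B8-U9-H6-Z1-00: 18+20+23+6+25+30 = 122
00-N1-B8-U9-Z1-H6-00: 18+20+23+24+25+22 = 132
00-N1-B8-Z1-H6-U9-00: 18+20+8+25+6+16 = 93
00-N1-B8-Z1-U9-H6-00: 18+20+8+24+6+22 = 98
00-N1-H6-B8-U9-Z1-00: 18+13+17+23+24+30 = 125
00-N1-H6-B8-Z1-U9-00: 18+13+17+8+24+16 = 96
00-N1-H6-U9-B8-Z1-00: 18+13+6+23+8+30 = 98
00-N1-H6-U9-Z1-B8-00: 18+13+6+24+8+26 = 95
00-N1-H6-Z1-B8-U9-00: 18+13+25+8+23+16 = 103
00-N1-H6-Z1-U9-B8-00: 18+13+25+24+23+26 = 129
00-N1-U9-B8-H6-Z1-00: 18+19+23+17+25+30 = 132
00-N1-U9-B8-Z1-H6-00: 18+19+23+8+25+22 = 115
… (46 more)
00-N1-Z1-B8-H6-U9-00: 18+12+8+17+6+16 = 77  ← best
The minimum is 77.
One optimal route: 00 → N1 → Z1 → B8 → H6 → U9 → 00 (or its reverse).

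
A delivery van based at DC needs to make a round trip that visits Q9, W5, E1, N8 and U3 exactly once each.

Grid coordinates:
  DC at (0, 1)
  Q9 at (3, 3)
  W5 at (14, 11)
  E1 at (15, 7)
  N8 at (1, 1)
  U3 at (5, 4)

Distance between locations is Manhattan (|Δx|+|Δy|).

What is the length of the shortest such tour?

DC - Q9 - W5 - E1 - N8 - U3 - DC: 5+19+5+20+7+8 = 64
DC - Q9 - W5 - E1 - U3 - N8 - DC: 5+19+5+13+7+1 = 50
DC - Q9 - W5 - N8 - E1 - U3 - DC: 5+19+23+20+13+8 = 88
DC - Q9 - W5 - N8 - U3 - E1 - DC: 5+19+23+7+13+21 = 88
DC - Q9 - W5 - U3 - E1 - N8 - DC: 5+19+16+13+20+1 = 74
DC - Q9 - W5 - U3 - N8 - E1 - DC: 5+19+16+7+20+21 = 88
DC - Q9 - E1 - W5 - N8 - U3 - DC: 5+16+5+23+7+8 = 64
DC - Q9 - E1 - W5 - U3 - N8 - DC: 5+16+5+16+7+1 = 50
DC - Q9 - E1 - N8 - W5 - U3 - DC: 5+16+20+23+16+8 = 88
DC - Q9 - E1 - N8 - U3 - W5 - DC: 5+16+20+7+16+24 = 88
DC - Q9 - E1 - U3 - W5 - N8 - DC: 5+16+13+16+23+1 = 74
DC - Q9 - E1 - U3 - N8 - W5 - DC: 5+16+13+7+23+24 = 88
DC - Q9 - N8 - W5 - E1 - U3 - DC: 5+4+23+5+13+8 = 58
DC - Q9 - N8 - W5 - U3 - E1 - DC: 5+4+23+16+13+21 = 82
… (46 more)
The minimum is 50.
One optimal route: DC → Q9 → W5 → E1 → U3 → N8 → DC (or its reverse).

50 — the shortest possible round trip.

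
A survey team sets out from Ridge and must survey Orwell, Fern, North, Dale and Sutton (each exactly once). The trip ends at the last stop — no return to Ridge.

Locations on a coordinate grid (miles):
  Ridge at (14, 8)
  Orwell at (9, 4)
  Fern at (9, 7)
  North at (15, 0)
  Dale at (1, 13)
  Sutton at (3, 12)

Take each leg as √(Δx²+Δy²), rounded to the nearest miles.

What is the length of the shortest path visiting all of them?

Minimum one-way distance = 28 miles.

There are 5! = 120 possible orderings.
Ridge→Orwell→Fern→North→Dale→Sutton: 6+3+9+19+2 = 39
Ridge→Orwell→Fern→North→Sutton→Dale: 6+3+9+17+2 = 37
Ridge→Orwell→Fern→Dale→North→Sutton: 6+3+10+19+17 = 55
Ridge→Orwell→Fern→Dale→Sutton→North: 6+3+10+2+17 = 38
Ridge→Orwell→Fern→Sutton→North→Dale: 6+3+8+17+19 = 53
Ridge→Orwell→Fern→Sutton→Dale→North: 6+3+8+2+19 = 38
Ridge→Orwell→North→Fern→Dale→Sutton: 6+7+9+10+2 = 34
Ridge→Orwell→North→Fern→Sutton→Dale: 6+7+9+8+2 = 32
Ridge→Orwell→North→Dale→Fern→Sutton: 6+7+19+10+8 = 50
Ridge→Orwell→North→Dale→Sutton→Fern: 6+7+19+2+8 = 42
Ridge→Orwell→North→Sutton→Fern→Dale: 6+7+17+8+10 = 48
Ridge→Orwell→North→Sutton→Dale→Fern: 6+7+17+2+10 = 42
Ridge→Orwell→Dale→Fern→North→Sutton: 6+12+10+9+17 = 54
Ridge→Orwell→Dale→Fern→Sutton→North: 6+12+10+8+17 = 53
… (106 more)
Ridge→North→Orwell→Fern→Sutton→Dale: 8+7+3+8+2 = 28  ← best
The minimum is 28.
One shortest path: Ridge → North → Orwell → Fern → Sutton → Dale.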